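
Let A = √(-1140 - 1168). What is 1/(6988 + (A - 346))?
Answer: 3321/22059236 - I*√577/22059236 ≈ 0.00015055 - 1.0889e-6*I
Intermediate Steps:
A = 2*I*√577 (A = √(-2308) = 2*I*√577 ≈ 48.042*I)
1/(6988 + (A - 346)) = 1/(6988 + (2*I*√577 - 346)) = 1/(6988 + (-346 + 2*I*√577)) = 1/(6642 + 2*I*√577)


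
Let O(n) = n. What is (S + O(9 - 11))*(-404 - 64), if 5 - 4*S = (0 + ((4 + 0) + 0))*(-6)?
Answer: -2457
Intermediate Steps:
S = 29/4 (S = 5/4 - (0 + ((4 + 0) + 0))*(-6)/4 = 5/4 - (0 + (4 + 0))*(-6)/4 = 5/4 - (0 + 4)*(-6)/4 = 5/4 - (-6) = 5/4 - ¼*(-24) = 5/4 + 6 = 29/4 ≈ 7.2500)
(S + O(9 - 11))*(-404 - 64) = (29/4 + (9 - 11))*(-404 - 64) = (29/4 - 2)*(-468) = (21/4)*(-468) = -2457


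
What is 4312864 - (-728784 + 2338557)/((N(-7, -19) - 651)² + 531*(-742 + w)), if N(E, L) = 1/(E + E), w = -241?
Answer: 82908583300820/19223483 ≈ 4.3129e+6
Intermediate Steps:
N(E, L) = 1/(2*E)
4312864 - (-728784 + 2338557)/((N(-7, -19) - 651)² + 531*(-742 + w)) = 4312864 - (-728784 + 2338557)/(((½)/(-7) - 651)² + 531*(-742 - 241)) = 4312864 - 1609773/(((½)*(-⅐) - 651)² + 531*(-983)) = 4312864 - 1609773/((-1/14 - 651)² - 521973) = 4312864 - 1609773/((-9115/14)² - 521973) = 4312864 - 1609773/(83083225/196 - 521973) = 4312864 - 1609773/(-19223483/196) = 4312864 - 1609773*(-196)/19223483 = 4312864 - 1*(-315515508/19223483) = 4312864 + 315515508/19223483 = 82908583300820/19223483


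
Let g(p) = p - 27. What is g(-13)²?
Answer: 1600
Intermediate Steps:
g(p) = -27 + p
g(-13)² = (-27 - 13)² = (-40)² = 1600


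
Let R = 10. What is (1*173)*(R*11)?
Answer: 19030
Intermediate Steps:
(1*173)*(R*11) = (1*173)*(10*11) = 173*110 = 19030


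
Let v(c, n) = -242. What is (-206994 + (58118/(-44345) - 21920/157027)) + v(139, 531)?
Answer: -1443069450848926/6963362315 ≈ -2.0724e+5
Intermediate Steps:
(-206994 + (58118/(-44345) - 21920/157027)) + v(139, 531) = (-206994 + (58118/(-44345) - 21920/157027)) - 242 = (-206994 + (58118*(-1/44345) - 21920*1/157027)) - 242 = (-206994 + (-58118/44345 - 21920/157027)) - 242 = (-206994 - 10098137586/6963362315) - 242 = -1441384317168696/6963362315 - 242 = -1443069450848926/6963362315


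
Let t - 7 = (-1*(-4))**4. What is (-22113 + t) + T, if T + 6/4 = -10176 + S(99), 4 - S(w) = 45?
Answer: -64137/2 ≈ -32069.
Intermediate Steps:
S(w) = -41 (S(w) = 4 - 1*45 = 4 - 45 = -41)
t = 263 (t = 7 + (-1*(-4))**4 = 7 + 4**4 = 7 + 256 = 263)
T = -20437/2 (T = -3/2 + (-10176 - 41) = -3/2 - 10217 = -20437/2 ≈ -10219.)
(-22113 + t) + T = (-22113 + 263) - 20437/2 = -21850 - 20437/2 = -64137/2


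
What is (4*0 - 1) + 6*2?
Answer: 11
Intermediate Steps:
(4*0 - 1) + 6*2 = (0 - 1) + 12 = -1 + 12 = 11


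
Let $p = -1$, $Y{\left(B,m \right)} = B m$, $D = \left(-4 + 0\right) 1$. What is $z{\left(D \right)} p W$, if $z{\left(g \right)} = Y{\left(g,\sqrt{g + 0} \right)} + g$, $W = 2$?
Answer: $8 + 16 i \approx 8.0 + 16.0 i$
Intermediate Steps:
$D = -4$ ($D = \left(-4\right) 1 = -4$)
$z{\left(g \right)} = g + g^{\frac{3}{2}}$ ($z{\left(g \right)} = g \sqrt{g + 0} + g = g \sqrt{g} + g = g^{\frac{3}{2}} + g = g + g^{\frac{3}{2}}$)
$z{\left(D \right)} p W = \left(-4 + \left(-4\right)^{\frac{3}{2}}\right) \left(-1\right) 2 = \left(-4 - 8 i\right) \left(-1\right) 2 = \left(4 + 8 i\right) 2 = 8 + 16 i$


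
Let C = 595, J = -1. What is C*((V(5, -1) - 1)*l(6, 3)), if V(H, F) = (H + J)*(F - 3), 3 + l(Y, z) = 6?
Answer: -30345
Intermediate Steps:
l(Y, z) = 3 (l(Y, z) = -3 + 6 = 3)
V(H, F) = (-1 + H)*(-3 + F) (V(H, F) = (H - 1)*(F - 3) = (-1 + H)*(-3 + F))
C*((V(5, -1) - 1)*l(6, 3)) = 595*(((3 - 1*(-1) - 3*5 - 1*5) - 1)*3) = 595*(((3 + 1 - 15 - 5) - 1)*3) = 595*((-16 - 1)*3) = 595*(-17*3) = 595*(-51) = -30345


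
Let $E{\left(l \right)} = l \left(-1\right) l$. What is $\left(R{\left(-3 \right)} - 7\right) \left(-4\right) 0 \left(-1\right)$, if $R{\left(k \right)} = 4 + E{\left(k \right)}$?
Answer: $0$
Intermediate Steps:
$E{\left(l \right)} = - l^{2}$ ($E{\left(l \right)} = - l l = - l^{2}$)
$R{\left(k \right)} = 4 - k^{2}$
$\left(R{\left(-3 \right)} - 7\right) \left(-4\right) 0 \left(-1\right) = \left(\left(4 - \left(-3\right)^{2}\right) - 7\right) \left(-4\right) 0 \left(-1\right) = \left(\left(4 - 9\right) - 7\right) 0 \left(-1\right) = \left(\left(4 - 9\right) - 7\right) 0 = \left(-5 - 7\right) 0 = \left(-12\right) 0 = 0$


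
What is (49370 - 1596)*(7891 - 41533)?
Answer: -1607212908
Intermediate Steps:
(49370 - 1596)*(7891 - 41533) = 47774*(-33642) = -1607212908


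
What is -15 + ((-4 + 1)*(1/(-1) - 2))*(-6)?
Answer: -69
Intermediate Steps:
-15 + ((-4 + 1)*(1/(-1) - 2))*(-6) = -15 - 3*(1*(-1) - 2)*(-6) = -15 - 3*(-1 - 2)*(-6) = -15 - 3*(-3)*(-6) = -15 + 9*(-6) = -15 - 54 = -69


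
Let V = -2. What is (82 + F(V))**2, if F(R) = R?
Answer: 6400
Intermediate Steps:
(82 + F(V))**2 = (82 - 2)**2 = 80**2 = 6400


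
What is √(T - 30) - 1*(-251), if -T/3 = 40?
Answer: 251 + 5*I*√6 ≈ 251.0 + 12.247*I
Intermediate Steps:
T = -120 (T = -3*40 = -120)
√(T - 30) - 1*(-251) = √(-120 - 30) - 1*(-251) = √(-150) + 251 = 5*I*√6 + 251 = 251 + 5*I*√6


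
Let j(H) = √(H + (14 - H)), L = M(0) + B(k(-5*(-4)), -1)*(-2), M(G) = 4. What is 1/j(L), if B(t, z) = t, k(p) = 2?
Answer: √14/14 ≈ 0.26726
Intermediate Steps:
L = 0 (L = 4 + 2*(-2) = 4 - 4 = 0)
j(H) = √14
1/j(L) = 1/(√14) = √14/14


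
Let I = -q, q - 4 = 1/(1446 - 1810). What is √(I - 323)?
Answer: I*√10831457/182 ≈ 18.083*I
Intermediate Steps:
q = 1455/364 (q = 4 + 1/(1446 - 1810) = 4 + 1/(-364) = 4 - 1/364 = 1455/364 ≈ 3.9973)
I = -1455/364 (I = -1*1455/364 = -1455/364 ≈ -3.9973)
√(I - 323) = √(-1455/364 - 323) = √(-119027/364) = I*√10831457/182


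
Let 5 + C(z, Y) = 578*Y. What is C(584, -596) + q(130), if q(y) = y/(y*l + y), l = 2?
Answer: -1033478/3 ≈ -3.4449e+5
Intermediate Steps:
C(z, Y) = -5 + 578*Y
q(y) = ⅓ (q(y) = y/(y*2 + y) = y/(2*y + y) = y/((3*y)) = y*(1/(3*y)) = ⅓)
C(584, -596) + q(130) = (-5 + 578*(-596)) + ⅓ = (-5 - 344488) + ⅓ = -344493 + ⅓ = -1033478/3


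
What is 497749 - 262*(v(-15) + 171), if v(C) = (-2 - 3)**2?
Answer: 446397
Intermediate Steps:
v(C) = 25 (v(C) = (-5)**2 = 25)
497749 - 262*(v(-15) + 171) = 497749 - 262*(25 + 171) = 497749 - 262*196 = 497749 - 51352 = 446397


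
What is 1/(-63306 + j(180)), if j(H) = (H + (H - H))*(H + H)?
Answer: 1/1494 ≈ 0.00066934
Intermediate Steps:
j(H) = 2*H**2 (j(H) = (H + 0)*(2*H) = H*(2*H) = 2*H**2)
1/(-63306 + j(180)) = 1/(-63306 + 2*180**2) = 1/(-63306 + 2*32400) = 1/(-63306 + 64800) = 1/1494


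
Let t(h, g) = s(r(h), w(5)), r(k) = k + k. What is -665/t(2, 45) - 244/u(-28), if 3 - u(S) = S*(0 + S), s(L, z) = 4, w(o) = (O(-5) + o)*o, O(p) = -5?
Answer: -518389/3124 ≈ -165.94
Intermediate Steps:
r(k) = 2*k
w(o) = o*(-5 + o) (w(o) = (-5 + o)*o = o*(-5 + o))
u(S) = 3 - S² (u(S) = 3 - S*(0 + S) = 3 - S*S = 3 - S²)
t(h, g) = 4
-665/t(2, 45) - 244/u(-28) = -665/4 - 244/(3 - 1*(-28)²) = -665*¼ - 244/(3 - 1*784) = -665/4 - 244/(3 - 784) = -665/4 - 244/(-781) = -665/4 - 244*(-1/781) = -665/4 + 244/781 = -518389/3124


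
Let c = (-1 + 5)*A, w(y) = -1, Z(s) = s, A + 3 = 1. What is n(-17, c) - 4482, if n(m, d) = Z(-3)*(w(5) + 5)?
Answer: -4494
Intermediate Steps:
A = -2 (A = -3 + 1 = -2)
c = -8 (c = (-1 + 5)*(-2) = 4*(-2) = -8)
n(m, d) = -12 (n(m, d) = -3*(-1 + 5) = -3*4 = -12)
n(-17, c) - 4482 = -12 - 4482 = -4494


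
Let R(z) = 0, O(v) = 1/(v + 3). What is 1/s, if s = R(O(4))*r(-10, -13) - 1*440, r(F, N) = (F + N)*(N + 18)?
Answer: -1/440 ≈ -0.0022727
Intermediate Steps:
r(F, N) = (18 + N)*(F + N) (r(F, N) = (F + N)*(18 + N) = (18 + N)*(F + N))
O(v) = 1/(3 + v)
s = -440 (s = 0*((-13)² + 18*(-10) + 18*(-13) - 10*(-13)) - 1*440 = 0*(169 - 180 - 234 + 130) - 440 = 0*(-115) - 440 = 0 - 440 = -440)
1/s = 1/(-440) = -1/440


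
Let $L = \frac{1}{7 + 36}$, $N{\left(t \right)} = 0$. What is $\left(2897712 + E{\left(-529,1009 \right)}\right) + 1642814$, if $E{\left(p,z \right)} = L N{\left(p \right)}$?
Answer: $4540526$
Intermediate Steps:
$L = \frac{1}{43} \approx 0.023256$
$E{\left(p,z \right)} = 0$ ($E{\left(p,z \right)} = \frac{1}{43} \cdot 0 = 0$)
$\left(2897712 + E{\left(-529,1009 \right)}\right) + 1642814 = \left(2897712 + 0\right) + 1642814 = 2897712 + 1642814 = 4540526$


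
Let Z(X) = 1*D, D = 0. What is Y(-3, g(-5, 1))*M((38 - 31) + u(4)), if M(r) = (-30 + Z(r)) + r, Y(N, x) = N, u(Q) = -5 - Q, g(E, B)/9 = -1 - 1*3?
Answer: 96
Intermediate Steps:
g(E, B) = -36 (g(E, B) = 9*(-1 - 1*3) = 9*(-1 - 3) = 9*(-4) = -36)
Z(X) = 0 (Z(X) = 1*0 = 0)
M(r) = -30 + r (M(r) = (-30 + 0) + r = -30 + r)
Y(-3, g(-5, 1))*M((38 - 31) + u(4)) = -3*(-30 + ((38 - 31) + (-5 - 1*4))) = -3*(-30 + (7 + (-5 - 4))) = -3*(-30 + (7 - 9)) = -3*(-30 - 2) = -3*(-32) = 96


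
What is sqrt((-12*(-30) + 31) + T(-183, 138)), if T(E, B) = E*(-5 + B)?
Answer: 2*I*sqrt(5987) ≈ 154.75*I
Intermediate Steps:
sqrt((-12*(-30) + 31) + T(-183, 138)) = sqrt((-12*(-30) + 31) - 183*(-5 + 138)) = sqrt((360 + 31) - 183*133) = sqrt(391 - 24339) = sqrt(-23948) = 2*I*sqrt(5987)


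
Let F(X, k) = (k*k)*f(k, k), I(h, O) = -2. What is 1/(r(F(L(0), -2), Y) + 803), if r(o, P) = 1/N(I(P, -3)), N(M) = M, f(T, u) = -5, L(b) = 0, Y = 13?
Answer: 2/1605 ≈ 0.0012461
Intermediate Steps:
F(X, k) = -5*k**2 (F(X, k) = (k*k)*(-5) = k**2*(-5) = -5*k**2)
r(o, P) = -1/2 (r(o, P) = 1/(-2) = -1/2)
1/(r(F(L(0), -2), Y) + 803) = 1/(-1/2 + 803) = 1/(1605/2) = 2/1605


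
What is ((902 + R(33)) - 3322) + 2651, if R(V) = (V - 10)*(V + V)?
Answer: 1749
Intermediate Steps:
R(V) = 2*V*(-10 + V) (R(V) = (-10 + V)*(2*V) = 2*V*(-10 + V))
((902 + R(33)) - 3322) + 2651 = ((902 + 2*33*(-10 + 33)) - 3322) + 2651 = ((902 + 2*33*23) - 3322) + 2651 = ((902 + 1518) - 3322) + 2651 = (2420 - 3322) + 2651 = -902 + 2651 = 1749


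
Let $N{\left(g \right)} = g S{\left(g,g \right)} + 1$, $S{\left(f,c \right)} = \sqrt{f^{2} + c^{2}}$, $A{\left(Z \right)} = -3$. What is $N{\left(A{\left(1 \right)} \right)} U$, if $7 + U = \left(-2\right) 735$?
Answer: $-1477 + 13293 \sqrt{2} \approx 17322.0$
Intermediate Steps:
$S{\left(f,c \right)} = \sqrt{c^{2} + f^{2}}$
$U = -1477$ ($U = -7 - 1470 = -1477$)
$N{\left(g \right)} = 1 + g \sqrt{2} \sqrt{g^{2}}$ ($N{\left(g \right)} = g \sqrt{g^{2} + g^{2}} + 1 = g \sqrt{2 g^{2}} + 1 = g \sqrt{2} \sqrt{g^{2}} + 1 = 1 + g \sqrt{2} \sqrt{g^{2}}$)
$N{\left(A{\left(1 \right)} \right)} U = \left(1 - 3 \sqrt{2} \sqrt{\left(-3\right)^{2}}\right) \left(-1477\right) = \left(1 - 3 \sqrt{2} \sqrt{9}\right) \left(-1477\right) = \left(1 - 3 \sqrt{2} \cdot 3\right) \left(-1477\right) = \left(1 - 9 \sqrt{2}\right) \left(-1477\right) = -1477 + 13293 \sqrt{2}$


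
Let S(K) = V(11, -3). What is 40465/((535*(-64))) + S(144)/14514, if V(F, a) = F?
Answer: -58693237/49695936 ≈ -1.1810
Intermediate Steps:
S(K) = 11
40465/((535*(-64))) + S(144)/14514 = 40465/((535*(-64))) + 11/14514 = 40465/(-34240) + 11*(1/14514) = 40465*(-1/34240) + 11/14514 = -8093/6848 + 11/14514 = -58693237/49695936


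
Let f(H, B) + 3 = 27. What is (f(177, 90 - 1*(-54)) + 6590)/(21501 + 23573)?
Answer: 3307/22537 ≈ 0.14674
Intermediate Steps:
f(H, B) = 24 (f(H, B) = -3 + 27 = 24)
(f(177, 90 - 1*(-54)) + 6590)/(21501 + 23573) = (24 + 6590)/(21501 + 23573) = 6614/45074 = 6614*(1/45074) = 3307/22537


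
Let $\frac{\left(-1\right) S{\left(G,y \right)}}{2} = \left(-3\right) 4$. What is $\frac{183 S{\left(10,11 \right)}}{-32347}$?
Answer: $- \frac{4392}{32347} \approx -0.13578$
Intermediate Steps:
$S{\left(G,y \right)} = 24$ ($S{\left(G,y \right)} = - 2 \left(\left(-3\right) 4\right) = \left(-2\right) \left(-12\right) = 24$)
$\frac{183 S{\left(10,11 \right)}}{-32347} = \frac{183 \cdot 24}{-32347} = 4392 \left(- \frac{1}{32347}\right) = - \frac{4392}{32347}$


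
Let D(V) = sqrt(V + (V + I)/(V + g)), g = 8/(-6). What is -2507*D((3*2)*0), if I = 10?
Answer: -2507*I*sqrt(30)/2 ≈ -6865.7*I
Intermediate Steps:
g = -4/3 (g = 8*(-1/6) = -4/3 ≈ -1.3333)
D(V) = sqrt(V + (10 + V)/(-4/3 + V)) (D(V) = sqrt(V + (V + 10)/(V - 4/3)) = sqrt(V + (10 + V)/(-4/3 + V)))
-2507*D((3*2)*0) = -2507*sqrt(30 - 3*2*0 + 3*((3*2)*0)**2)*(I/sqrt(4 - 3*3*2*0)) = -2507*sqrt(30 - 6*0 + 3*(6*0)**2)*(I/sqrt(4 - 18*0)) = -2507*sqrt(30 - 1*0 + 3*0**2)*(I/2) = -2507*sqrt(30 + 0 + 3*0)*(I/2) = -2507*sqrt(30 + 0 + 0)*(I/2) = -2507*I*sqrt(30)/2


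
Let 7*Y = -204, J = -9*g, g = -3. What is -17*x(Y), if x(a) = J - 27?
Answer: 0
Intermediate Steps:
J = 27 (J = -9*(-3) = 27)
Y = -204/7 (Y = (⅐)*(-204) = -204/7 ≈ -29.143)
x(a) = 0 (x(a) = 27 - 27 = 0)
-17*x(Y) = -17*0 = 0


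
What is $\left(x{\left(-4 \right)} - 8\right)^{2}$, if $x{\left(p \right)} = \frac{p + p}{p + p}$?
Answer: $49$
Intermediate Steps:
$x{\left(p \right)} = 1$ ($x{\left(p \right)} = \frac{2 p}{2 p} = 2 p \frac{1}{2 p} = 1$)
$\left(x{\left(-4 \right)} - 8\right)^{2} = \left(1 - 8\right)^{2} = \left(-7\right)^{2} = 49$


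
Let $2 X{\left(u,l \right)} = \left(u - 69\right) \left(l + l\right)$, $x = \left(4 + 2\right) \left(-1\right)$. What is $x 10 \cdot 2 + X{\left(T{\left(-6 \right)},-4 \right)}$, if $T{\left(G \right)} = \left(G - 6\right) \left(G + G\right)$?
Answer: $-420$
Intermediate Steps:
$x = -6$ ($x = 6 \left(-1\right) = -6$)
$T{\left(G \right)} = 2 G \left(-6 + G\right)$ ($T{\left(G \right)} = \left(-6 + G\right) 2 G = 2 G \left(-6 + G\right)$)
$X{\left(u,l \right)} = l \left(-69 + u\right)$ ($X{\left(u,l \right)} = \frac{\left(u - 69\right) \left(l + l\right)}{2} = \frac{\left(-69 + u\right) 2 l}{2} = \frac{2 l \left(-69 + u\right)}{2} = l \left(-69 + u\right)$)
$x 10 \cdot 2 + X{\left(T{\left(-6 \right)},-4 \right)} = \left(-6\right) 10 \cdot 2 - 4 \left(-69 + 2 \left(-6\right) \left(-6 - 6\right)\right) = \left(-60\right) 2 - 4 \left(-69 + 2 \left(-6\right) \left(-12\right)\right) = -120 - 4 \left(-69 + 144\right) = -120 - 300 = -420$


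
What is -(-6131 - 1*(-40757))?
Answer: -34626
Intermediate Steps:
-(-6131 - 1*(-40757)) = -(-6131 + 40757) = -1*34626 = -34626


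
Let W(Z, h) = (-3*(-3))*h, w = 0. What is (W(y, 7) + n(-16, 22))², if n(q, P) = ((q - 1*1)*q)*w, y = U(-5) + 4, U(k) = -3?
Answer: 3969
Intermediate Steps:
y = 1 (y = -3 + 4 = 1)
n(q, P) = 0 (n(q, P) = ((q - 1*1)*q)*0 = ((q - 1)*q)*0 = ((-1 + q)*q)*0 = (q*(-1 + q))*0 = 0)
W(Z, h) = 9*h
(W(y, 7) + n(-16, 22))² = (9*7 + 0)² = (63 + 0)² = 63² = 3969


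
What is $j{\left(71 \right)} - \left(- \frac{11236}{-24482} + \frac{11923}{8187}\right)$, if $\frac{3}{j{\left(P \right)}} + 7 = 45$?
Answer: $- \frac{6993221141}{3808248546} \approx -1.8363$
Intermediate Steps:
$j{\left(P \right)} = \frac{3}{38}$ ($j{\left(P \right)} = \frac{3}{-7 + 45} = \frac{3}{38}$)
$j{\left(71 \right)} - \left(- \frac{11236}{-24482} + \frac{11923}{8187}\right) = \frac{3}{38} - \left(- \frac{11236}{-24482} + \frac{11923}{8187}\right) = \frac{3}{38} - \left(\left(-11236\right) \left(- \frac{1}{24482}\right) + 11923 \cdot \frac{1}{8187}\right) = \frac{3}{38} - \left(\frac{5618}{12241} + \frac{11923}{8187}\right) = \frac{3}{38} - \frac{191944009}{100217067} = - \frac{6993221141}{3808248546}$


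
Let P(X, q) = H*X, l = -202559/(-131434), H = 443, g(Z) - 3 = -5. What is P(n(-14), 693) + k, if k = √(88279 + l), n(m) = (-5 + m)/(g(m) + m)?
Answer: 8417/16 + 3*√169448577616770/131434 ≈ 823.18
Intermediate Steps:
g(Z) = -2 (g(Z) = 3 - 5 = -2)
l = 202559/131434 (l = -202559*(-1/131434) = 202559/131434 ≈ 1.5411)
n(m) = (-5 + m)/(-2 + m)
P(X, q) = 443*X
k = 3*√169448577616770/131434 (k = √(88279 + 202559/131434) = √(11603064645/131434) = 3*√169448577616770/131434 ≈ 297.12)
P(n(-14), 693) + k = 443*((-5 - 14)/(-2 - 14)) + 3*√169448577616770/131434 = 443*(-19/(-16)) + 3*√169448577616770/131434 = 443*(-1/16*(-19)) + 3*√169448577616770/131434 = 443*(19/16) + 3*√169448577616770/131434 = 8417/16 + 3*√169448577616770/131434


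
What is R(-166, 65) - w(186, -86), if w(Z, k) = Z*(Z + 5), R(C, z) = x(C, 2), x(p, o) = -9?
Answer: -35535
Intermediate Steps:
R(C, z) = -9
w(Z, k) = Z*(5 + Z)
R(-166, 65) - w(186, -86) = -9 - 186*(5 + 186) = -9 - 186*191 = -9 - 1*35526 = -9 - 35526 = -35535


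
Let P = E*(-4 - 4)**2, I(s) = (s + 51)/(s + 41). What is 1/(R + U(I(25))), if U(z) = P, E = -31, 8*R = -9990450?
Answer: -4/5003161 ≈ -7.9949e-7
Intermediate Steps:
R = -4995225/4 (R = (1/8)*(-9990450) = -4995225/4 ≈ -1.2488e+6)
I(s) = (51 + s)/(41 + s)
P = -1984 (P = -31*(-4 - 4)**2 = -31*(-8)**2 = -31*64 = -1984)
U(z) = -1984
1/(R + U(I(25))) = 1/(-4995225/4 - 1984) = 1/(-5003161/4) = -4/5003161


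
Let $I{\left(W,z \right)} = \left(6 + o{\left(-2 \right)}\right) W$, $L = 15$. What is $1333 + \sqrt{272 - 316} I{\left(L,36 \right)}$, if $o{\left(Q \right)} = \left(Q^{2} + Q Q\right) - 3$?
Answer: $1333 + 330 i \sqrt{11} \approx 1333.0 + 1094.5 i$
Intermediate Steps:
$o{\left(Q \right)} = -3 + 2 Q^{2}$ ($o{\left(Q \right)} = \left(Q^{2} + Q^{2}\right) - 3 = 2 Q^{2} - 3 = -3 + 2 Q^{2}$)
$I{\left(W,z \right)} = 11 W$ ($I{\left(W,z \right)} = \left(6 - \left(3 - 2 \left(-2\right)^{2}\right)\right) W = \left(6 + \left(-3 + 2 \cdot 4\right)\right) W = \left(6 + \left(-3 + 8\right)\right) W = \left(6 + 5\right) W = 11 W$)
$1333 + \sqrt{272 - 316} I{\left(L,36 \right)} = 1333 + \sqrt{272 - 316} \cdot 11 \cdot 15 = 1333 + \sqrt{-44} \cdot 165 = 1333 + 2 i \sqrt{11} \cdot 165 = 1333 + 330 i \sqrt{11}$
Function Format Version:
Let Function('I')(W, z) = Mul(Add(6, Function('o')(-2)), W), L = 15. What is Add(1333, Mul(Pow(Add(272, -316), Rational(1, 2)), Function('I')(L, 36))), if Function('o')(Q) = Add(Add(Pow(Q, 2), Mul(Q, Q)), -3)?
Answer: Add(1333, Mul(330, I, Pow(11, Rational(1, 2)))) ≈ Add(1333.0, Mul(1094.5, I))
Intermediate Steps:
Function('o')(Q) = Add(-3, Mul(2, Pow(Q, 2))) (Function('o')(Q) = Add(Add(Pow(Q, 2), Pow(Q, 2)), -3) = Add(Mul(2, Pow(Q, 2)), -3) = Add(-3, Mul(2, Pow(Q, 2))))
Function('I')(W, z) = Mul(11, W) (Function('I')(W, z) = Mul(Add(6, Add(-3, Mul(2, Pow(-2, 2)))), W) = Mul(Add(6, Add(-3, Mul(2, 4))), W) = Mul(Add(6, Add(-3, 8)), W) = Mul(Add(6, 5), W) = Mul(11, W))
Add(1333, Mul(Pow(Add(272, -316), Rational(1, 2)), Function('I')(L, 36))) = Add(1333, Mul(Pow(Add(272, -316), Rational(1, 2)), Mul(11, 15))) = Add(1333, Mul(Pow(-44, Rational(1, 2)), 165)) = Add(1333, Mul(Mul(2, I, Pow(11, Rational(1, 2))), 165)) = Add(1333, Mul(330, I, Pow(11, Rational(1, 2))))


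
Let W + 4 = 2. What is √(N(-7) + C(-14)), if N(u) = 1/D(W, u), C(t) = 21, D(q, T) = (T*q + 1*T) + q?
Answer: √530/5 ≈ 4.6043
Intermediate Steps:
W = -2 (W = -4 + 2 = -2)
D(q, T) = T + q + T*q (D(q, T) = (T*q + T) + q = (T + T*q) + q = T + q + T*q)
N(u) = 1/(-2 - u) (N(u) = 1/(u - 2 + u*(-2)) = 1/(u - 2 - 2*u) = 1/(-2 - u))
√(N(-7) + C(-14)) = √(1/(-2 - 1*(-7)) + 21) = √(1/(-2 + 7) + 21) = √(1/5 + 21) = √(⅕ + 21) = √(106/5) = √530/5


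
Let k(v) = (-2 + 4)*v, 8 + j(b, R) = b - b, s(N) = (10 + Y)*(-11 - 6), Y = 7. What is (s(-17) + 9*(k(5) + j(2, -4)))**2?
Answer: 73441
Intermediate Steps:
s(N) = -289 (s(N) = (10 + 7)*(-11 - 6) = 17*(-17) = -289)
j(b, R) = -8 (j(b, R) = -8 + (b - b) = -8 + 0 = -8)
k(v) = 2*v
(s(-17) + 9*(k(5) + j(2, -4)))**2 = (-289 + 9*(2*5 - 8))**2 = (-289 + 9*(10 - 8))**2 = (-289 + 9*2)**2 = (-289 + 18)**2 = (-271)**2 = 73441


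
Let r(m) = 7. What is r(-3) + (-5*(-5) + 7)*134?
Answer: 4295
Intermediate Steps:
r(-3) + (-5*(-5) + 7)*134 = 7 + (-5*(-5) + 7)*134 = 7 + (25 + 7)*134 = 7 + 32*134 = 7 + 4288 = 4295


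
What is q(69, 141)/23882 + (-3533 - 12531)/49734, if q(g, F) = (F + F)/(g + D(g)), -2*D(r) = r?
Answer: -2203595078/6829547481 ≈ -0.32266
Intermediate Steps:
D(r) = -r/2
q(g, F) = 4*F/g (q(g, F) = (F + F)/(g - g/2) = (2*F)/((g/2)) = (2*F)*(2/g) = 4*F/g)
q(69, 141)/23882 + (-3533 - 12531)/49734 = (4*141/69)/23882 + (-3533 - 12531)/49734 = (4*141*(1/69))*(1/23882) - 16064*1/49734 = (188/23)*(1/23882) - 8032/24867 = 94/274643 - 8032/24867 = -2203595078/6829547481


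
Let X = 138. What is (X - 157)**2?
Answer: 361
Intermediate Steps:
(X - 157)**2 = (138 - 157)**2 = (-19)**2 = 361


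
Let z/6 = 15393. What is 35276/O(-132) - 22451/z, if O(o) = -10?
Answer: -1629122659/461790 ≈ -3527.8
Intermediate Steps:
z = 92358 (z = 6*15393 = 92358)
35276/O(-132) - 22451/z = 35276/(-10) - 22451/92358 = 35276*(-⅒) - 22451*1/92358 = -17638/5 - 22451/92358 = -1629122659/461790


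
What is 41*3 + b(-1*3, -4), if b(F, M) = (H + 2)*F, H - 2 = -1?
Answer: 114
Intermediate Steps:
H = 1 (H = 2 - 1 = 1)
b(F, M) = 3*F (b(F, M) = (1 + 2)*F = 3*F)
41*3 + b(-1*3, -4) = 41*3 + 3*(-1*3) = 123 + 3*(-3) = 123 - 9 = 114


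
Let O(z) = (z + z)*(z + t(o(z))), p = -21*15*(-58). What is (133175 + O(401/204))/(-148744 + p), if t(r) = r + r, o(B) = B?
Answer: -923862601/904967664 ≈ -1.0209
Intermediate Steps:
p = 18270 (p = -315*(-58) = 18270)
t(r) = 2*r
O(z) = 6*z**2 (O(z) = (z + z)*(z + 2*z) = (2*z)*(3*z) = 6*z**2)
(133175 + O(401/204))/(-148744 + p) = (133175 + 6*(401/204)**2)/(-148744 + 18270) = (133175 + 6*(401*(1/204))**2)/(-130474) = (133175 + 6*(401/204)**2)*(-1/130474) = (133175 + 6*(160801/41616))*(-1/130474) = (133175 + 160801/6936)*(-1/130474) = (923862601/6936)*(-1/130474) = -923862601/904967664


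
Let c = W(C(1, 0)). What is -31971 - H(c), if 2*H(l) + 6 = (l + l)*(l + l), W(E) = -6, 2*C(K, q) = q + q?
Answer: -32040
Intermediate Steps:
C(K, q) = q (C(K, q) = (q + q)/2 = (2*q)/2 = q)
c = -6
H(l) = -3 + 2*l² (H(l) = -3 + ((l + l)*(l + l))/2 = -3 + ((2*l)*(2*l))/2 = -3 + (4*l²)/2 = -3 + 2*l²)
-31971 - H(c) = -31971 - (-3 + 2*(-6)²) = -31971 - (-3 + 2*36) = -31971 - (-3 + 72) = -31971 - 1*69 = -31971 - 69 = -32040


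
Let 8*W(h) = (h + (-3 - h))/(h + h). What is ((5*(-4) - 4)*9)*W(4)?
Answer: 81/8 ≈ 10.125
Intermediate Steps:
W(h) = -3/(16*h) (W(h) = ((h + (-3 - h))/(h + h))/8 = (-3*1/(2*h))/8 = (-3/(2*h))/8 = -3/(16*h))
((5*(-4) - 4)*9)*W(4) = ((5*(-4) - 4)*9)*(-3/16/4) = ((-20 - 4)*9)*(-3/16*1/4) = -24*9*(-3/64) = -216*(-3/64) = 81/8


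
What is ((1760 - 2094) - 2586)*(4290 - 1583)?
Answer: -7904440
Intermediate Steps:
((1760 - 2094) - 2586)*(4290 - 1583) = (-334 - 2586)*2707 = -2920*2707 = -7904440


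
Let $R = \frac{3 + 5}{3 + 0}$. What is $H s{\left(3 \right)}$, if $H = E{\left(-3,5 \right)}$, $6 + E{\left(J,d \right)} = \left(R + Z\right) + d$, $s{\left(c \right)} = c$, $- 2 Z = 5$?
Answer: $- \frac{5}{2} \approx -2.5$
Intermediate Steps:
$Z = - \frac{5}{2}$ ($Z = \left(- \frac{1}{2}\right) 5 = - \frac{5}{2} \approx -2.5$)
$R = \frac{8}{3} \approx 2.6667$
$E{\left(J,d \right)} = - \frac{35}{6} + d$ ($E{\left(J,d \right)} = -6 + \left(\left(\frac{8}{3} - \frac{5}{2}\right) + d\right) = -6 + \left(\frac{1}{6} + d\right) = - \frac{35}{6} + d$)
$H = - \frac{5}{6}$ ($H = - \frac{35}{6} + 5 = - \frac{5}{6} \approx -0.83333$)
$H s{\left(3 \right)} = \left(- \frac{5}{6}\right) 3 = - \frac{5}{2}$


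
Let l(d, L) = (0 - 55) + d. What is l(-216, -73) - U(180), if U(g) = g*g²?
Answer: -5832271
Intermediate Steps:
U(g) = g³
l(d, L) = -55 + d
l(-216, -73) - U(180) = (-55 - 216) - 1*180³ = -271 - 1*5832000 = -271 - 5832000 = -5832271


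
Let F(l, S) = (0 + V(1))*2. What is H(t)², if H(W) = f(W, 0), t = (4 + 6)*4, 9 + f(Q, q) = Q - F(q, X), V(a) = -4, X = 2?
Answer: 1521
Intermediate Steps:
F(l, S) = -8 (F(l, S) = (0 - 4)*2 = -4*2 = -8)
f(Q, q) = -1 + Q (f(Q, q) = -9 + (Q - 1*(-8)) = -9 + (Q + 8) = -9 + (8 + Q) = -1 + Q)
t = 40 (t = 10*4 = 40)
H(W) = -1 + W
H(t)² = (-1 + 40)² = 39² = 1521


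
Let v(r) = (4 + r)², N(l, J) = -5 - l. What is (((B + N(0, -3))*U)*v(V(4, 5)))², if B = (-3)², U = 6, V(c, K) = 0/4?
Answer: 147456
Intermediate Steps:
V(c, K) = 0 (V(c, K) = 0*(¼) = 0)
B = 9
(((B + N(0, -3))*U)*v(V(4, 5)))² = (((9 + (-5 - 1*0))*6)*(4 + 0)²)² = (((9 + (-5 + 0))*6)*4²)² = (((9 - 5)*6)*16)² = ((4*6)*16)² = (24*16)² = 384² = 147456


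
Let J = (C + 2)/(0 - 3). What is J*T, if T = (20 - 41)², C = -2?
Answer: 0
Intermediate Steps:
T = 441 (T = (-21)² = 441)
J = 0 (J = (-2 + 2)/(0 - 3) = 0/(-3) = 0*(-⅓) = 0)
J*T = 0*441 = 0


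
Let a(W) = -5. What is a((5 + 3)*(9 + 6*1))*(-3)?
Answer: 15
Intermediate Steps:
a((5 + 3)*(9 + 6*1))*(-3) = -5*(-3) = 15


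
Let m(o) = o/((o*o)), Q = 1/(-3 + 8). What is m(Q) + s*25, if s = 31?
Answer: 780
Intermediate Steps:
Q = ⅕ (Q = 1/5 = ⅕ ≈ 0.20000)
m(o) = 1/o (m(o) = o/(o²) = o/o² = 1/o)
m(Q) + s*25 = 1/(⅕) + 31*25 = 5 + 775 = 780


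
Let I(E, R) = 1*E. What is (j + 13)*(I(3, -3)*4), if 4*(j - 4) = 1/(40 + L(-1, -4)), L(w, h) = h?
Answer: 2449/12 ≈ 204.08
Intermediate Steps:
I(E, R) = E
j = 577/144 (j = 4 + 1/(4*(40 - 4)) = 4 + (¼)/36 = 4 + (¼)*(1/36) = 4 + 1/144 = 577/144 ≈ 4.0069)
(j + 13)*(I(3, -3)*4) = (577/144 + 13)*(3*4) = (2449/144)*12 = 2449/12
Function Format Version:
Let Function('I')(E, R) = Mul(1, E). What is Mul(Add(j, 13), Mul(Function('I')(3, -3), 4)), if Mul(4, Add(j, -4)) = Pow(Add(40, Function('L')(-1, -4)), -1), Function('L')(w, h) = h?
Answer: Rational(2449, 12) ≈ 204.08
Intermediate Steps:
Function('I')(E, R) = E
j = Rational(577, 144) (j = Add(4, Mul(Rational(1, 4), Pow(Add(40, -4), -1))) = Add(4, Mul(Rational(1, 4), Pow(36, -1))) = Add(4, Mul(Rational(1, 4), Rational(1, 36))) = Add(4, Rational(1, 144)) = Rational(577, 144) ≈ 4.0069)
Mul(Add(j, 13), Mul(Function('I')(3, -3), 4)) = Mul(Add(Rational(577, 144), 13), Mul(3, 4)) = Mul(Rational(2449, 144), 12) = Rational(2449, 12)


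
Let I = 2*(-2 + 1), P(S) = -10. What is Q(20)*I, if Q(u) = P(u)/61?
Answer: 20/61 ≈ 0.32787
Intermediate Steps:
Q(u) = -10/61
I = -2 (I = 2*(-1) = -2)
Q(20)*I = -10/61*(-2) = 20/61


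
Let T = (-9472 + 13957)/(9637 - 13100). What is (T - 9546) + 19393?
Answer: 34095676/3463 ≈ 9845.7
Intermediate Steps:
T = -4485/3463 (T = 4485/(-3463) = 4485*(-1/3463) = -4485/3463 ≈ -1.2951)
(T - 9546) + 19393 = (-4485/3463 - 9546) + 19393 = -33062283/3463 + 19393 = 34095676/3463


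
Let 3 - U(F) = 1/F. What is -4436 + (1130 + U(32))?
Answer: -105697/32 ≈ -3303.0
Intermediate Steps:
U(F) = 3 - 1/F
-4436 + (1130 + U(32)) = -4436 + (1130 + (3 - 1/32)) = -4436 + (1130 + 95/32) = -4436 + 36255/32 = -105697/32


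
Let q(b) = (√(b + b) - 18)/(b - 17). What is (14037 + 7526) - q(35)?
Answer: 21564 - √70/18 ≈ 21564.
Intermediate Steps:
q(b) = (-18 + √2*√b)/(-17 + b) (q(b) = (√(2*b) - 18)/(-17 + b) = (√2*√b - 18)/(-17 + b) = (-18 + √2*√b)/(-17 + b))
(14037 + 7526) - q(35) = (14037 + 7526) - (-18 + √2*√35)/(-17 + 35) = 21563 - (-18 + √70)/18 = 21563 - (-1 + √70/18) = 21563 + (1 - √70/18) = 21564 - √70/18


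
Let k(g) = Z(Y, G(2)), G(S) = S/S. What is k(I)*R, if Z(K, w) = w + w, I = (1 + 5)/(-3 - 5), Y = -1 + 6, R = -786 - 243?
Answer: -2058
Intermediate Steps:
R = -1029
Y = 5
G(S) = 1
I = -¾ (I = 6/(-8) = 6*(-⅛) = -¾ ≈ -0.75000)
Z(K, w) = 2*w
k(g) = 2 (k(g) = 2*1 = 2)
k(I)*R = 2*(-1029) = -2058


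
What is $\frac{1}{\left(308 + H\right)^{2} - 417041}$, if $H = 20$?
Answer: $- \frac{1}{309457} \approx -3.2315 \cdot 10^{-6}$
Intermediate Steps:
$\frac{1}{\left(308 + H\right)^{2} - 417041} = \frac{1}{\left(308 + 20\right)^{2} - 417041} = \frac{1}{328^{2} - 417041} = \frac{1}{107584 - 417041} = \frac{1}{-309457} = - \frac{1}{309457}$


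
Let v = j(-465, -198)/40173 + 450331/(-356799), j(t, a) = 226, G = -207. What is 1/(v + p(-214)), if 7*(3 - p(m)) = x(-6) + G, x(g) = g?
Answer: 4777895409/153714714395 ≈ 0.031083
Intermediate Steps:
p(m) = 234/7 (p(m) = 3 - (-6 - 207)/7 = 3 - ⅐*(-213) = 3 + 213/7 = 234/7)
v = -6003503563/4777895409 (v = 226/40173 + 450331/(-356799) = 226*(1/40173) + 450331*(-1/356799) = 226/40173 - 450331/356799 = -6003503563/4777895409 ≈ -1.2565)
1/(v + p(-214)) = 1/(-6003503563/4777895409 + 234/7) = 1/(153714714395/4777895409) = 4777895409/153714714395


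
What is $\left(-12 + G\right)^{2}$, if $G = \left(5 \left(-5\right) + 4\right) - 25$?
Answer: $3364$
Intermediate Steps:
$G = -46$ ($G = \left(-25 + 4\right) - 25 = -21 - 25 = -46$)
$\left(-12 + G\right)^{2} = \left(-12 - 46\right)^{2} = \left(-58\right)^{2} = 3364$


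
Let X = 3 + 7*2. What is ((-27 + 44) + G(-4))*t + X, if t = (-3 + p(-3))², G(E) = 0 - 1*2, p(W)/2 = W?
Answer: 1232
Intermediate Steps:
p(W) = 2*W
G(E) = -2 (G(E) = 0 - 2 = -2)
t = 81 (t = (-3 + 2*(-3))² = (-3 - 6)² = (-9)² = 81)
X = 17 (X = 3 + 14 = 17)
((-27 + 44) + G(-4))*t + X = ((-27 + 44) - 2)*81 + 17 = (17 - 2)*81 + 17 = 15*81 + 17 = 1215 + 17 = 1232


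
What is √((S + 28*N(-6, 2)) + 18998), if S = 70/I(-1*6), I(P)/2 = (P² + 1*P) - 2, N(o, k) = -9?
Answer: √74989/2 ≈ 136.92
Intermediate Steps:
I(P) = -4 + 2*P + 2*P² (I(P) = 2*((P² + 1*P) - 2) = 2*((P² + P) - 2) = 2*((P + P²) - 2) = 2*(-2 + P + P²) = -4 + 2*P + 2*P²)
S = 5/4 (S = 70/(-4 + 2*(-1*6) + 2*(-1*6)²) = 70/(-4 + 2*(-6) + 2*(-6)²) = 70/(-4 - 12 + 2*36) = 70/(-4 - 12 + 72) = 70/56 = 70*(1/56) = 5/4 ≈ 1.2500)
√((S + 28*N(-6, 2)) + 18998) = √((5/4 + 28*(-9)) + 18998) = √((5/4 - 252) + 18998) = √(-1003/4 + 18998) = √(74989/4) = √74989/2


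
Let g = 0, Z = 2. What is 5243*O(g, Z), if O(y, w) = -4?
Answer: -20972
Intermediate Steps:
5243*O(g, Z) = 5243*(-4) = -20972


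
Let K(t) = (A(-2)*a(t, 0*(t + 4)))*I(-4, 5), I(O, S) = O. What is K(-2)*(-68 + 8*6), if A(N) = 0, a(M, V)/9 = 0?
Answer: 0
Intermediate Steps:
a(M, V) = 0 (a(M, V) = 9*0 = 0)
K(t) = 0 (K(t) = (0*0)*(-4) = 0*(-4) = 0)
K(-2)*(-68 + 8*6) = 0*(-68 + 8*6) = 0*(-68 + 48) = 0*(-20) = 0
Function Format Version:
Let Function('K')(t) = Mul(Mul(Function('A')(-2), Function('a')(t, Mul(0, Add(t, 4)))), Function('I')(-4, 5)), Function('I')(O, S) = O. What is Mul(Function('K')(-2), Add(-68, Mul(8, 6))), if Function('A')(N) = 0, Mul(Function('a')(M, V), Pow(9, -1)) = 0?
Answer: 0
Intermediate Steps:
Function('a')(M, V) = 0 (Function('a')(M, V) = Mul(9, 0) = 0)
Function('K')(t) = 0 (Function('K')(t) = Mul(Mul(0, 0), -4) = Mul(0, -4) = 0)
Mul(Function('K')(-2), Add(-68, Mul(8, 6))) = Mul(0, Add(-68, Mul(8, 6))) = Mul(0, Add(-68, 48)) = Mul(0, -20) = 0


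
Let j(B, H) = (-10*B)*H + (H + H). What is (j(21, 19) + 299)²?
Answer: 13344409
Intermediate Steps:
j(B, H) = 2*H - 10*B*H (j(B, H) = -10*B*H + 2*H = 2*H - 10*B*H)
(j(21, 19) + 299)² = (2*19*(1 - 5*21) + 299)² = (2*19*(1 - 105) + 299)² = (2*19*(-104) + 299)² = (-3952 + 299)² = (-3653)² = 13344409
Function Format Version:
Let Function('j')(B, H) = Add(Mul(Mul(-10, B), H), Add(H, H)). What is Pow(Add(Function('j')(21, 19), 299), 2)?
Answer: 13344409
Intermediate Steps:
Function('j')(B, H) = Add(Mul(2, H), Mul(-10, B, H)) (Function('j')(B, H) = Add(Mul(-10, B, H), Mul(2, H)) = Add(Mul(2, H), Mul(-10, B, H)))
Pow(Add(Function('j')(21, 19), 299), 2) = Pow(Add(Mul(2, 19, Add(1, Mul(-5, 21))), 299), 2) = Pow(Add(Mul(2, 19, Add(1, -105)), 299), 2) = Pow(Add(Mul(2, 19, -104), 299), 2) = Pow(Add(-3952, 299), 2) = Pow(-3653, 2) = 13344409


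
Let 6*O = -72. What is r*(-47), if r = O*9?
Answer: 5076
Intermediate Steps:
O = -12 (O = (1/6)*(-72) = -12)
r = -108 (r = -12*9 = -108)
r*(-47) = -108*(-47) = 5076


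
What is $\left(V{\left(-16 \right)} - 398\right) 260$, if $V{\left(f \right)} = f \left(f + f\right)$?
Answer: $29640$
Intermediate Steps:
$V{\left(f \right)} = 2 f^{2}$ ($V{\left(f \right)} = f 2 f = 2 f^{2}$)
$\left(V{\left(-16 \right)} - 398\right) 260 = \left(2 \left(-16\right)^{2} - 398\right) 260 = \left(2 \cdot 256 - 398\right) 260 = \left(512 - 398\right) 260 = 114 \cdot 260 = 29640$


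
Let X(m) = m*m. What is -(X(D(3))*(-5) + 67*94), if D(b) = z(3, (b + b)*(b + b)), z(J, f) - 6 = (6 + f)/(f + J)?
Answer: -1022042/169 ≈ -6047.6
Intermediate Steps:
z(J, f) = 6 + (6 + f)/(J + f) (z(J, f) = 6 + (6 + f)/(f + J) = 6 + (6 + f)/(J + f))
D(b) = (24 + 28*b**2)/(3 + 4*b**2) (D(b) = (6 + 6*3 + 7*((b + b)*(b + b)))/(3 + (b + b)*(b + b)) = (6 + 18 + 7*((2*b)*(2*b)))/(3 + (2*b)*(2*b)) = (6 + 18 + 7*(4*b**2))/(3 + 4*b**2) = (6 + 18 + 28*b**2)/(3 + 4*b**2) = (24 + 28*b**2)/(3 + 4*b**2))
X(m) = m**2
-(X(D(3))*(-5) + 67*94) = -((4*(6 + 7*3**2)/(3 + 4*3**2))**2*(-5) + 67*94) = -((4*(6 + 7*9)/(3 + 4*9))**2*(-5) + 6298) = -((4*(6 + 63)/(3 + 36))**2*(-5) + 6298) = -((4*69/39)**2*(-5) + 6298) = -((4*(1/39)*69)**2*(-5) + 6298) = -((92/13)**2*(-5) + 6298) = -((8464/169)*(-5) + 6298) = -(-42320/169 + 6298) = -1*1022042/169 = -1022042/169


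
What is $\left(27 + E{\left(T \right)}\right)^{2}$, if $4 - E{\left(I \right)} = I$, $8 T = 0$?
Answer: $961$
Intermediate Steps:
$T = 0$ ($T = \frac{1}{8} \cdot 0 = 0$)
$E{\left(I \right)} = 4 - I$
$\left(27 + E{\left(T \right)}\right)^{2} = \left(27 + \left(4 - 0\right)\right)^{2} = \left(27 + \left(4 + 0\right)\right)^{2} = \left(27 + 4\right)^{2} = 31^{2} = 961$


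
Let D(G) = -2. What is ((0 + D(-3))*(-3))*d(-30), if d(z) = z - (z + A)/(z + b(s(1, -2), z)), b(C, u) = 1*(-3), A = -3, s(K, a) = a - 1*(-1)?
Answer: -186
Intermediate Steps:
s(K, a) = 1 + a (s(K, a) = a + 1 = 1 + a)
b(C, u) = -3
d(z) = -1 + z (d(z) = z - (z - 3)/(z - 3) = z - (-3 + z)/(-3 + z) = z - 1*1 = z - 1 = -1 + z)
((0 + D(-3))*(-3))*d(-30) = ((0 - 2)*(-3))*(-1 - 30) = -2*(-3)*(-31) = 6*(-31) = -186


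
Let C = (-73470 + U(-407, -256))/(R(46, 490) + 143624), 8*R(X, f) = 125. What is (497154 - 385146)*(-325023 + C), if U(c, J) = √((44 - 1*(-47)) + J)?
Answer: -13944624224950536/383039 + 298688*I*√165/383039 ≈ -3.6405e+10 + 10.017*I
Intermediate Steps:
R(X, f) = 125/8 (R(X, f) = (⅛)*125 = 125/8)
U(c, J) = √(91 + J) (U(c, J) = √((44 + 47) + J) = √(91 + J))
C = -195920/383039 + 8*I*√165/1149117 (C = (-73470 + √(91 - 256))/(125/8 + 143624) = (-73470 + √(-165))/(1149117/8) = (-73470 + I*√165)*(8/1149117) = -195920/383039 + 8*I*√165/1149117 ≈ -0.51149 + 8.9427e-5*I)
(497154 - 385146)*(-325023 + C) = (497154 - 385146)*(-325023 + (-195920/383039 + 8*I*√165/1149117)) = 112008*(-124496680817/383039 + 8*I*√165/1149117) = -13944624224950536/383039 + 298688*I*√165/383039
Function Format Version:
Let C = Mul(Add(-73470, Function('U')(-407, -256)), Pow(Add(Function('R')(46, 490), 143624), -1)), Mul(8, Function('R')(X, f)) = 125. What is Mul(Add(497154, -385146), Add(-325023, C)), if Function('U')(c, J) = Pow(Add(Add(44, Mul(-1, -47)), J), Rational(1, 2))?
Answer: Add(Rational(-13944624224950536, 383039), Mul(Rational(298688, 383039), I, Pow(165, Rational(1, 2)))) ≈ Add(-3.6405e+10, Mul(10.017, I))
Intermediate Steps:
Function('R')(X, f) = Rational(125, 8) (Function('R')(X, f) = Mul(Rational(1, 8), 125) = Rational(125, 8))
Function('U')(c, J) = Pow(Add(91, J), Rational(1, 2)) (Function('U')(c, J) = Pow(Add(Add(44, 47), J), Rational(1, 2)) = Pow(Add(91, J), Rational(1, 2)))
C = Add(Rational(-195920, 383039), Mul(Rational(8, 1149117), I, Pow(165, Rational(1, 2)))) (C = Mul(Add(-73470, Pow(Add(91, -256), Rational(1, 2))), Pow(Add(Rational(125, 8), 143624), -1)) = Mul(Add(-73470, Pow(-165, Rational(1, 2))), Pow(Rational(1149117, 8), -1)) = Mul(Add(-73470, Mul(I, Pow(165, Rational(1, 2)))), Rational(8, 1149117)) = Add(Rational(-195920, 383039), Mul(Rational(8, 1149117), I, Pow(165, Rational(1, 2)))) ≈ Add(-0.51149, Mul(8.9427e-5, I)))
Mul(Add(497154, -385146), Add(-325023, C)) = Mul(Add(497154, -385146), Add(-325023, Add(Rational(-195920, 383039), Mul(Rational(8, 1149117), I, Pow(165, Rational(1, 2)))))) = Mul(112008, Add(Rational(-124496680817, 383039), Mul(Rational(8, 1149117), I, Pow(165, Rational(1, 2))))) = Add(Rational(-13944624224950536, 383039), Mul(Rational(298688, 383039), I, Pow(165, Rational(1, 2))))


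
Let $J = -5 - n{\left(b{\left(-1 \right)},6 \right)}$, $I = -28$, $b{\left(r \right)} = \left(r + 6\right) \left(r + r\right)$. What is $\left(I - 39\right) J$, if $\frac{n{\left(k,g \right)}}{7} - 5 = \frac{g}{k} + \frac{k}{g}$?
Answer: $\frac{24254}{15} \approx 1616.9$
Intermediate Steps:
$b{\left(r \right)} = 2 r \left(6 + r\right)$ ($b{\left(r \right)} = \left(6 + r\right) 2 r = 2 r \left(6 + r\right)$)
$n{\left(k,g \right)} = 35 + \frac{7 g}{k} + \frac{7 k}{g}$ ($n{\left(k,g \right)} = 35 + 7 \left(\frac{g}{k} + \frac{k}{g}\right) = 35 + \left(\frac{7 g}{k} + \frac{7 k}{g}\right) = 35 + \frac{7 g}{k} + \frac{7 k}{g}$)
$J = - \frac{362}{15}$ ($J = -5 - \left(35 + 7 \cdot 6 \frac{1}{2 \left(-1\right) \left(6 - 1\right)} + \frac{7 \cdot 2 \left(-1\right) \left(6 - 1\right)}{6}\right) = -5 - \left(35 + 7 \cdot 6 \frac{1}{2 \left(-1\right) 5} + 7 \cdot 2 \left(-1\right) 5 \cdot \frac{1}{6}\right) = -5 - \left(35 + 7 \cdot 6 \frac{1}{-10} + 7 \left(-10\right) \frac{1}{6}\right) = -5 - \left(35 + 7 \cdot 6 \left(- \frac{1}{10}\right) - \frac{35}{3}\right) = -5 - \left(35 - \frac{21}{5} - \frac{35}{3}\right) = -5 - \frac{287}{15} = - \frac{362}{15} \approx -24.133$)
$\left(I - 39\right) J = \left(-28 - 39\right) \left(- \frac{362}{15}\right) = \left(-67\right) \left(- \frac{362}{15}\right) = \frac{24254}{15}$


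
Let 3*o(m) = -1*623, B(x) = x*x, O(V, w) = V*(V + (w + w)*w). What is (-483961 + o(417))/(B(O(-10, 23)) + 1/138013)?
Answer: -200464710578/45474068985603 ≈ -0.0044083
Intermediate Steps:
O(V, w) = V*(V + 2*w**2) (O(V, w) = V*(V + (2*w)*w) = V*(V + 2*w**2))
B(x) = x**2
o(m) = -623/3 (o(m) = (-1*623)/3 = (1/3)*(-623) = -623/3)
(-483961 + o(417))/(B(O(-10, 23)) + 1/138013) = (-483961 - 623/3)/((-10*(-10 + 2*23**2))**2 + 1/138013) = -1452506/(3*((-10*(-10 + 2*529))**2 + 1/138013)) = -1452506/(3*((-10*(-10 + 1058))**2 + 1/138013)) = -1452506/(3*((-10*1048)**2 + 1/138013)) = -1452506/(3*((-10480)**2 + 1/138013)) = -1452506/(3*(109830400 + 1/138013)) = -1452506/(3*15158022995201/138013) = -1452506/3*138013/15158022995201 = -200464710578/45474068985603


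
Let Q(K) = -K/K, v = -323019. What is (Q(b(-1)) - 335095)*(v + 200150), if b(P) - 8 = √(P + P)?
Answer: 41172910424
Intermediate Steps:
b(P) = 8 + √2*√P (b(P) = 8 + √(P + P) = 8 + √(2*P) = 8 + √2*√P)
Q(K) = -1 (Q(K) = -1*1 = -1)
(Q(b(-1)) - 335095)*(v + 200150) = (-1 - 335095)*(-323019 + 200150) = -335096*(-122869) = 41172910424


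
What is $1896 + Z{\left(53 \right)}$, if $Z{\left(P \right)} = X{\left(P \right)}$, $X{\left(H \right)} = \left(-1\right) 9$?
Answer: $1887$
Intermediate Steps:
$X{\left(H \right)} = -9$
$Z{\left(P \right)} = -9$
$1896 + Z{\left(53 \right)} = 1896 - 9 = 1887$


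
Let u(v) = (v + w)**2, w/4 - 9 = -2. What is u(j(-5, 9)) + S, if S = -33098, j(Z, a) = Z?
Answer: -32569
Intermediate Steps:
w = 28 (w = 36 + 4*(-2) = 36 - 8 = 28)
u(v) = (28 + v)**2 (u(v) = (v + 28)**2 = (28 + v)**2)
u(j(-5, 9)) + S = (28 - 5)**2 - 33098 = 23**2 - 33098 = 529 - 33098 = -32569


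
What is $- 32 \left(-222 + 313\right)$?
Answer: $-2912$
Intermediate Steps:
$- 32 \left(-222 + 313\right) = \left(-32\right) 91 = -2912$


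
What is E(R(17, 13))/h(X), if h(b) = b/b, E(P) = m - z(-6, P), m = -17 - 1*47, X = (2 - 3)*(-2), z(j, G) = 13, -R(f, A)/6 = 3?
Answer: -77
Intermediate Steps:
R(f, A) = -18 (R(f, A) = -6*3 = -18)
X = 2 (X = -1*(-2) = 2)
m = -64 (m = -17 - 47 = -64)
E(P) = -77 (E(P) = -64 - 1*13 = -64 - 13 = -77)
h(b) = 1
E(R(17, 13))/h(X) = -77/1 = -77*1 = -77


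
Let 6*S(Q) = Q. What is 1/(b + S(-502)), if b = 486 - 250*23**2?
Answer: -3/395543 ≈ -7.5845e-6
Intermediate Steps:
S(Q) = Q/6
b = -131764 (b = 486 - 250*529 = 486 - 132250 = -131764)
1/(b + S(-502)) = 1/(-131764 + (1/6)*(-502)) = 1/(-131764 - 251/3) = 1/(-395543/3) = -3/395543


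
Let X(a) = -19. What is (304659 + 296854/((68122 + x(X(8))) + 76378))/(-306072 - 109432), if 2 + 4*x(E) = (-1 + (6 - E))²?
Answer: -88134481841/120199905648 ≈ -0.73323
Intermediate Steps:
x(E) = -½ + (5 - E)²/4 (x(E) = -½ + (-1 + (6 - E))²/4 = -½ + (5 - E)²/4)
(304659 + 296854/((68122 + x(X(8))) + 76378))/(-306072 - 109432) = (304659 + 296854/((68122 + (-½ + (-5 - 19)²/4)) + 76378))/(-306072 - 109432) = (304659 + 296854/((68122 + (-½ + (¼)*(-24)²)) + 76378))/(-415504) = (304659 + 296854/((68122 + (-½ + (¼)*576)) + 76378))*(-1/415504) = (304659 + 296854/((68122 + (-½ + 144)) + 76378))*(-1/415504) = (304659 + 296854/((68122 + 287/2) + 76378))*(-1/415504) = (304659 + 296854/(136531/2 + 76378))*(-1/415504) = (304659 + 296854/(289287/2))*(-1/415504) = (304659 + 296854*(2/289287))*(-1/415504) = (304659 + 593708/289287)*(-1/415504) = (88134481841/289287)*(-1/415504) = -88134481841/120199905648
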